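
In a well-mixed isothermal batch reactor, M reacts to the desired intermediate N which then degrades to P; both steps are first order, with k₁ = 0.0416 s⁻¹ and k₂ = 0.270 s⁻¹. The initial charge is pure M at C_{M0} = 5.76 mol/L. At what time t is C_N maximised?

8.19 s

For first-order series the maximum of C_N occurs at t_opt = ln(k₂/k₁)/(k₂−k₁).
= ln(0.270/0.0416)/(0.270−0.0416) = ln(6.490)/0.2284 = 1.870/0.2284 = 8.19 s.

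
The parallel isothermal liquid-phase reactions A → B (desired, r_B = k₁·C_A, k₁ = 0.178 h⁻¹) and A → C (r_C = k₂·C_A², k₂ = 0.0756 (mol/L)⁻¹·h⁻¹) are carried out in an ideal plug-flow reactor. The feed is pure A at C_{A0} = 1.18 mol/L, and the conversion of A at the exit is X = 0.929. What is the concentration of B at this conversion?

C_A = C_{A0}(1−X) = 0.08378 mol/L.
Along a PFR/batch, dC_B/dC_A = −r_B/(r_B+r_C) = −k₁/(k₁+k₂·C_A).
Integrating from C_{A0} to C_A: C_B = (0.178/0.0756)·ln[(0.178+0.0756·1.18)/(0.178+0.0756·0.0838)] = 2.354·ln(0.2672/0.1843) = 0.8742 mol/L.

0.874 mol/L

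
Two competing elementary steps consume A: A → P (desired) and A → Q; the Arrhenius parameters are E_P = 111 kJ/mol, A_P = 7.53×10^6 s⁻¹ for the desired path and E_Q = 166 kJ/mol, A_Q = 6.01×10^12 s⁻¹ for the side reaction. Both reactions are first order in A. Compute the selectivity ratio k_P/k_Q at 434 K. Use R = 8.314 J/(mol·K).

With equal orders, S_{P/Q} = k_P/k_Q = (A_P/A_Q)·exp[(E_Q−E_P)/(RT)].
(E_Q−E_P)/(RT) = (166−111)×10³/(8.314×434) = 55000/3608 = 15.24.
k_P/k_Q = (7.53×10^6/6.01×10^12)·exp(15.24) = 1.253×10^-6 × 4.167×10^6 = 5.22.

5.22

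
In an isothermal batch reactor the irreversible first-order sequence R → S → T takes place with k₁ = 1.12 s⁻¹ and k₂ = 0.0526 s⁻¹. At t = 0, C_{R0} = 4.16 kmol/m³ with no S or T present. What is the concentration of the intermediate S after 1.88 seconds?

For first-order series with pure R initially, C_S(t) = k₁C_{R0}/(k₂−k₁)·(e^(−k₁t) − e^(−k₂t)).
e^(−k₁t) = e^(−1.12×1.88) = e^(−2.106) = 0.1218; e^(−k₂t) = e^(−0.09889) = 0.9058.
C_S = 1.12×4.16/(0.0526−1.12) × (0.1218−0.9058) = (-4.365)×(-0.7841) = 3.422 kmol/m³.

3.42 kmol/m³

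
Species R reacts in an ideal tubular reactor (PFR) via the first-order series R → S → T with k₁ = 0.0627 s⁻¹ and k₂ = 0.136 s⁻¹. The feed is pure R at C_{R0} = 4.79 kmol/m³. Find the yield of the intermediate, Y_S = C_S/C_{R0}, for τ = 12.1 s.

0.236

The intermediate concentration in a first-order A→B→C sequence is C_S = k₁C_{R0}(e^(−k₁τ) − e^(−k₂τ))/(k₂−k₁).
e^(−k₁τ) = e^(−0.0627×12.1) = e^(−0.7587) = 0.4683; e^(−k₂τ) = e^(−1.646) = 0.1929.
C_S = 0.0627×4.79/(0.136−0.0627) × (0.4683−0.1929) = 4.097×0.2754 = 1.128 kmol/m³.
Y_S = C_S/C_{R0} = 1.128/4.79 = 0.236.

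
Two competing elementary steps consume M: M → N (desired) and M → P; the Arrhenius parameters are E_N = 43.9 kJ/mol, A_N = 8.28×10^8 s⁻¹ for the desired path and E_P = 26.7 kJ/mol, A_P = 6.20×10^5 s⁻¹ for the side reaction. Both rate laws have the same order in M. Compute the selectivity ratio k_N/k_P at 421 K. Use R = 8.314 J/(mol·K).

9.81

With equal orders, S_{N/P} = k_N/k_P = (A_N/A_P)·exp[(E_P−E_N)/(RT)].
(E_P−E_N)/(RT) = (26.7−43.9)×10³/(8.314×421) = -17200/3500 = -4.914.
k_N/k_P = (8.28×10^8/6.20×10^5)·exp(-4.914) = 1335 × 0.007343 = 9.81.
Since E_N > E_P, raising the temperature improves selectivity toward N.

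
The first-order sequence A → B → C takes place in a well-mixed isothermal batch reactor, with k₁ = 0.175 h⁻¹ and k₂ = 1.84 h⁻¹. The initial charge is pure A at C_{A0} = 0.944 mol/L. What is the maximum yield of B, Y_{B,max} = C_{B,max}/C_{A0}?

0.0743

For a first-order series the maximum intermediate yield is C_{B,max}/C_{A0} = (k₁/k₂)^[k₂/(k₂−k₁)].
= (0.175/1.84)^(1.84/(1.84−0.175)) = (0.09511)^(1.105) = 0.07427.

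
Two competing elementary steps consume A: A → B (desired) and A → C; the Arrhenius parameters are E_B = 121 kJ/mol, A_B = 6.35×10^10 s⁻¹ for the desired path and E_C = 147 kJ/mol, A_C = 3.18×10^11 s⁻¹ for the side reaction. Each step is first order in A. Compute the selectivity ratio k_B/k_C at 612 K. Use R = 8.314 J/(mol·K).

With equal orders, S_{B/C} = k_B/k_C = (A_B/A_C)·exp[(E_C−E_B)/(RT)].
(E_C−E_B)/(RT) = (147−121)×10³/(8.314×612) = 26000/5088 = 5.110.
k_B/k_C = (6.35×10^10/3.18×10^11)·exp(5.110) = 0.1997 × 165.7 = 33.1.
Since E_B < E_C, lowering the temperature improves selectivity toward B.

33.1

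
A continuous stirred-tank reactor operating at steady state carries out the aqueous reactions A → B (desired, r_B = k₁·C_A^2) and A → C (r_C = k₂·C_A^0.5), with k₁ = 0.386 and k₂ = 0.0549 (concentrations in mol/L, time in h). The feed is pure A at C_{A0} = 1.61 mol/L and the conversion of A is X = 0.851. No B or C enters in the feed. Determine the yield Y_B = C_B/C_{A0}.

0.385

Exit C_A = C_{A0}(1−X) = 1.61×0.149 = 0.2399 mol/L.
Rates in a CSTR are evaluated at the outlet concentration: r_B = 0.386×0.2399^2 = 0.02221, r_C = 0.0549×0.2399^0.5 = 0.02689.
Fraction of consumed A going to B: r_B/(r_B+r_C) = 0.4524.
C_B = 0.4524·C_{A0}·X = 0.4524×1.61×0.851 = 0.620 mol/L; Y_B = C_B/C_{A0} = 0.385.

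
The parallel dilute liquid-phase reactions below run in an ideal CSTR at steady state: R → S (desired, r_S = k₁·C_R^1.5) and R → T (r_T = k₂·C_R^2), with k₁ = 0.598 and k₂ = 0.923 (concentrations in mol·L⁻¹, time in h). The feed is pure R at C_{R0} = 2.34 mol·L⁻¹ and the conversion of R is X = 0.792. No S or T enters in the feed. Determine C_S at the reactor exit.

0.892 mol·L⁻¹

Exit C_R = C_{R0}(1−X) = 2.34×0.208 = 0.4867 mol·L⁻¹.
A CSTR operates uniformly at the exit composition, giving r_S = 0.2031 and r_T = 0.2187 (each k·C_R^n at C_R = 0.4867).
Fraction of consumed R going to S: r_S/(r_S+r_T) = 0.4815.
C_S = 0.4815·C_{R0}·X = 0.4815×2.34×0.792 = 0.892 mol·L⁻¹.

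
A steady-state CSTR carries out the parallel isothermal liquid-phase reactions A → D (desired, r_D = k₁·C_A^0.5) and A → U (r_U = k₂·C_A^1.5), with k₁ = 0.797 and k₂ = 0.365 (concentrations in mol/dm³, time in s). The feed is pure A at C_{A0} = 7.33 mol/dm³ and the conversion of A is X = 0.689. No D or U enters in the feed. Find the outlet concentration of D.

Exit C_A = C_{A0}(1−X) = 7.33×0.311 = 2.280 mol/dm³.
A CSTR operates uniformly at the exit composition, giving r_D = 1.203 and r_U = 1.256 (each k·C_A^n at C_A = 2.280).
Fraction of consumed A going to D: r_D/(r_D+r_U) = 0.4892.
C_D = 0.4892·C_{A0}·X = 0.4892×7.33×0.689 = 2.47 mol/dm³.

2.47 mol/dm³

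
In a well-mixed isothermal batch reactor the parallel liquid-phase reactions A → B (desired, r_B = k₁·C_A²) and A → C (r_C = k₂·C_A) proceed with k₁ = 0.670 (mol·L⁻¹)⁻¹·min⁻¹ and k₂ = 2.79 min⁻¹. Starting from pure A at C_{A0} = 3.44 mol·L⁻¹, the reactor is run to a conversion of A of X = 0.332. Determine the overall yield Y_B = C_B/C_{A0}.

C_A = C_{A0}(1−X) = 2.298 mol·L⁻¹.
Along a PFR/batch, dC_C/dC_A = −r_C/(r_B+r_C) = −k₂/(k₂+k₁·C_A).
Integrating from C_{A0} to C_A: C_C = (2.79/0.670)·ln[(2.79+0.670·3.44)/(2.79+0.670·2.30)] = 4.164·ln(5.095/4.330) = 0.6777 mol·L⁻¹.
Then C_B = (C_{A0}−C_A) − C_C = 1.142 − 0.6777 = 0.4644 mol·L⁻¹.
Y_B = C_B/C_{A0} = 0.4644/3.44 = 0.135.

0.135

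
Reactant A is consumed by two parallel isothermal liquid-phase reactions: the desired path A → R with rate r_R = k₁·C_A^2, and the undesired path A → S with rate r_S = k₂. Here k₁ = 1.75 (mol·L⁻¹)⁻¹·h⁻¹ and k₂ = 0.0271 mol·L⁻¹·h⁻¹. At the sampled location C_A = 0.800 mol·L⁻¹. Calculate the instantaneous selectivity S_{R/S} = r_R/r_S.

41.3

S_{R/S} = r_R/r_S = (k₁·C_A^2)/(k₂) = (k₁/k₂)·C_A^2.
= (1.75×0.8000^2) / (0.0271) = 1.120/0.02710 = 41.3.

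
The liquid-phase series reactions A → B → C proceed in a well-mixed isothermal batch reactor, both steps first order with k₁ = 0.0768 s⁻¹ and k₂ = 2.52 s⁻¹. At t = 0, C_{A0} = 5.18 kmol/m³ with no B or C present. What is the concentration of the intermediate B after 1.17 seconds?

Solving the coupled first-order balances gives C_B(t) = [k₁/(k₂−k₁)]·C_{A0}·(e^(−k₁t) − e^(−k₂t)).
e^(−k₁t) = e^(−0.0768×1.17) = e^(−0.08986) = 0.9141; e^(−k₂t) = e^(−2.948) = 0.05242.
C_B = 0.0768×5.18/(2.52−0.0768) × (0.9141−0.05242) = 0.1628×0.8616 = 0.1403 kmol/m³.

0.140 kmol/m³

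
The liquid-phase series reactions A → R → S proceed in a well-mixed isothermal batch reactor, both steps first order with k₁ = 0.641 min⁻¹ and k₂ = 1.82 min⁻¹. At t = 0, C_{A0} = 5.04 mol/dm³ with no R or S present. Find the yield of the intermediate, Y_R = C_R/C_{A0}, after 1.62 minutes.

Solving the coupled first-order balances gives C_R(t) = [k₁/(k₂−k₁)]·C_{A0}·(e^(−k₁t) − e^(−k₂t)).
e^(−k₁t) = e^(−0.641×1.62) = e^(−1.038) = 0.3540; e^(−k₂t) = e^(−2.948) = 0.05242.
C_R = 0.641×5.04/(1.82−0.641) × (0.3540−0.05242) = 2.740×0.3016 = 0.8264 mol/dm³.
Y_R = C_R/C_{A0} = 0.8264/5.04 = 0.164.

0.164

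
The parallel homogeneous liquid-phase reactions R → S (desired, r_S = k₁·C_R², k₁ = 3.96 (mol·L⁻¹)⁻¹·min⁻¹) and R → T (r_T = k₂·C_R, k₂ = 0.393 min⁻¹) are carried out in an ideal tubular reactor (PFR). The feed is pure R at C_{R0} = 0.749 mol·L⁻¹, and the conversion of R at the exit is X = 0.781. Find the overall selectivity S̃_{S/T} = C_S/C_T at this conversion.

C_R = C_{R0}(1−X) = 0.1640 mol·L⁻¹.
Along a PFR/batch, dC_T/dC_R = −r_T/(r_S+r_T) = −k₂/(k₂+k₁·C_R).
Integrating from C_{R0} to C_R: C_T = (0.393/3.96)·ln[(0.393+3.96·0.749)/(0.393+3.96·0.164)] = 0.09924·ln(3.359/1.043) = 0.1161 mol·L⁻¹.
Then C_S = (C_{R0}−C_R) − C_T = 0.5850 − 0.1161 = 0.4689 mol·L⁻¹.
S̃_{S/T} = C_S/C_T = 0.4689/0.1161 = 4.04.

4.04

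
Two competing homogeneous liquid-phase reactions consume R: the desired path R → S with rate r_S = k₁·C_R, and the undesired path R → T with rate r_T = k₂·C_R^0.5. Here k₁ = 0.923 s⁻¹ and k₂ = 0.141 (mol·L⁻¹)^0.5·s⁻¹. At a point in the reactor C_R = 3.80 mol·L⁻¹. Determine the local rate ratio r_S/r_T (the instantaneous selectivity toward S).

12.8

S_{S/T} = r_S/r_T = (k₁·C_R)/(k₂·C_R^0.5) = (k₁/k₂)·C_R^0.5.
= (0.923×3.800) / (0.141×3.800^0.5) = 3.507/0.2749 = 12.8.
Since the desired path is higher order in R, keeping C_R high (PFR or concentrated feed) favours S.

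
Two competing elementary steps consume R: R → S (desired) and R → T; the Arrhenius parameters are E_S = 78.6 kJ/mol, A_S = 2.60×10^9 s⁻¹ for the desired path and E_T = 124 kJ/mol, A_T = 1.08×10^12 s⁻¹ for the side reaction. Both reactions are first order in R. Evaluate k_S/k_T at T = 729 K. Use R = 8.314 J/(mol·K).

4.31

Since both paths have the same order in R, the concentration cancels and S_{S/T} = k_S/k_T = (A_S/A_T)·exp[(E_T−E_S)/(RT)].
(E_T−E_S)/(RT) = (124−78.6)×10³/(8.314×729) = 45400/6061 = 7.491.
k_S/k_T = (2.60×10^9/1.08×10^12)·exp(7.491) = 0.002407 × 1791 = 4.31.
Since E_S < E_T, lowering the temperature improves selectivity toward S.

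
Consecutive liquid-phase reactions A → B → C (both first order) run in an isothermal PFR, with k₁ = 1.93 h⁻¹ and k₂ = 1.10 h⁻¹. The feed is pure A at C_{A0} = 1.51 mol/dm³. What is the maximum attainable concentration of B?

At the optimum, C_{B,max}/C_{A0} = (k₁/k₂)^[k₂/(k₂−k₁)].
= (1.93/1.10)^(1.10/(1.10−1.93)) = (1.755)^(-1.325) = 0.4747.
C_{B,max} = 0.4747×1.51 = 0.717 mol/dm³.

0.717 mol/dm³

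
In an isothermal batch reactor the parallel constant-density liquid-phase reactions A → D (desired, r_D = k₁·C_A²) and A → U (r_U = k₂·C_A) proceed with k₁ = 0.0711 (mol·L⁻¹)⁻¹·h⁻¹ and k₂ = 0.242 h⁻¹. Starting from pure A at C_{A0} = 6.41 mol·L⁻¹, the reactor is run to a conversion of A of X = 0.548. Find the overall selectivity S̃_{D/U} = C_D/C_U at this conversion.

C_A = C_{A0}(1−X) = 2.897 mol·L⁻¹.
Along a PFR/batch, dC_U/dC_A = −r_U/(r_D+r_U) = −k₂/(k₂+k₁·C_A).
Integrating from C_{A0} to C_A: C_U = (0.242/0.0711)·ln[(0.242+0.0711·6.41)/(0.242+0.0711·2.90)] = 3.404·ln(0.6978/0.4480) = 1.508 mol·L⁻¹.
Then C_D = (C_{A0}−C_A) − C_U = 3.513 − 1.508 = 2.005 mol·L⁻¹.
S̃_{D/U} = C_D/C_U = 2.005/1.508 = 1.33.

1.33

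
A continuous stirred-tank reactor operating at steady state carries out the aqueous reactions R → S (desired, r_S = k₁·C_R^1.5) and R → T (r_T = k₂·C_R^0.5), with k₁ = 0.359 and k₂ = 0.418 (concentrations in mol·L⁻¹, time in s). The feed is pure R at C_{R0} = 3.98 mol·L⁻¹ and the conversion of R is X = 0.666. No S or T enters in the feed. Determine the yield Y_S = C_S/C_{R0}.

0.355

Exit C_R = C_{R0}(1−X) = 3.98×0.334 = 1.329 mol·L⁻¹.
Rates in a CSTR are evaluated at the outlet concentration: r_S = 0.359×1.329^1.5 = 0.5502, r_T = 0.418×1.329^0.5 = 0.4819.
Fraction of consumed R going to S: r_S/(r_S+r_T) = 0.5331.
C_S = 0.5331·C_{R0}·X = 0.5331×3.98×0.666 = 1.41 mol·L⁻¹; Y_S = C_S/C_{R0} = 0.355.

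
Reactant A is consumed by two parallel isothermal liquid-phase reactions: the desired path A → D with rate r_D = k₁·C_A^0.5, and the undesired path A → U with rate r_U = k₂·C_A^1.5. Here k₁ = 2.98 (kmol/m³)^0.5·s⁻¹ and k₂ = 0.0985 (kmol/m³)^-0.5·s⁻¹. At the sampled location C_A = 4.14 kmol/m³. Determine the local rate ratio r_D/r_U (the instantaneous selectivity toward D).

7.31

S_{D/U} = r_D/r_U = (k₁·C_A^0.5)/(k₂·C_A^1.5) = (k₁/k₂)·C_A⁻¹.
= (2.98×4.140^0.5) / (0.0985×4.140^1.5) = 6.063/0.8297 = 7.31.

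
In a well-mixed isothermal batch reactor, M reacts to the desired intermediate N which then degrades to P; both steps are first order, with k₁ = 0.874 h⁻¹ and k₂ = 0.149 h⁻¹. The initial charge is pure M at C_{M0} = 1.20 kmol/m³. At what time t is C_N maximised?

2.44 h

For first-order series the maximum of C_N occurs at t_opt = ln(k₂/k₁)/(k₂−k₁).
= ln(0.149/0.874)/(0.149−0.874) = ln(0.1705)/-0.7250 = -1.769/-0.7250 = 2.44 h.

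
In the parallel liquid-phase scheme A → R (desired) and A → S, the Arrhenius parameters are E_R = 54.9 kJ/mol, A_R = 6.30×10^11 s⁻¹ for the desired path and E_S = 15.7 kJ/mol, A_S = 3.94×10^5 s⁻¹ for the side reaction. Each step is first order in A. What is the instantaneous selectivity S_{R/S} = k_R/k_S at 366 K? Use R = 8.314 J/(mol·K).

4.07

Since both paths have the same order in A, the concentration cancels and S_{R/S} = k_R/k_S = (A_R/A_S)·exp[(E_S−E_R)/(RT)].
(E_S−E_R)/(RT) = (15.7−54.9)×10³/(8.314×366) = -39200/3043 = -12.88.
k_R/k_S = (6.30×10^11/3.94×10^5)·exp(-12.88) = 1.599×10^6 × 2.543×10^-6 = 4.07.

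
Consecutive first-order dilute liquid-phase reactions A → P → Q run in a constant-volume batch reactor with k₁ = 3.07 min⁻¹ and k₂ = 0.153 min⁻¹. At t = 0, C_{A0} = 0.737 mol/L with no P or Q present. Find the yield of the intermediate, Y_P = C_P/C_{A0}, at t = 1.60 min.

The intermediate concentration in a first-order A→B→C sequence is C_P = k₁C_{A0}(e^(−k₁t) − e^(−k₂t))/(k₂−k₁).
e^(−k₁t) = e^(−3.07×1.60) = e^(−4.912) = 0.007358; e^(−k₂t) = e^(−0.2448) = 0.7829.
C_P = 3.07×0.737/(0.153−3.07) × (0.007358−0.7829) = (-0.7757)×(-0.7755) = 0.6015 mol/L.
Y_P = C_P/C_{A0} = 0.6015/0.737 = 0.816.

0.816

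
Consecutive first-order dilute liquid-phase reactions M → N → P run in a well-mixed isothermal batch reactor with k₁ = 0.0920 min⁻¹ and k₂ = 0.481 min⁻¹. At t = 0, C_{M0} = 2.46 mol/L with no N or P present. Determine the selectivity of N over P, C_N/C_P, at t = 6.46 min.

For first-order series with pure M initially, C_N(t) = k₁C_{M0}/(k₂−k₁)·(e^(−k₁t) − e^(−k₂t)).
e^(−k₁t) = e^(−0.0920×6.46) = e^(−0.5943) = 0.5519; e^(−k₂t) = e^(−3.107) = 0.04472.
C_N = 0.0920×2.46/(0.481−0.0920) × (0.5519−0.04472) = 0.5818×0.5072 = 0.2951 mol/L.
C_M = C_{M0}e^(−k₁t) = 1.358 mol/L, so C_P = C_{M0}−C_M−C_N = 0.8071 mol/L; C_N/C_P = 0.366.

0.366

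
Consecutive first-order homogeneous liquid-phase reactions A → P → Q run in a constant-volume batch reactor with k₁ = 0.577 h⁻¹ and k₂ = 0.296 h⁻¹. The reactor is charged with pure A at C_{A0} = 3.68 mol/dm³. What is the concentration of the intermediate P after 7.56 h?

The intermediate concentration in a first-order A→B→C sequence is C_P = k₁C_{A0}(e^(−k₁t) − e^(−k₂t))/(k₂−k₁).
e^(−k₁t) = e^(−0.577×7.56) = e^(−4.362) = 0.01275; e^(−k₂t) = e^(−2.238) = 0.1067.
C_P = 0.577×3.68/(0.296−0.577) × (0.01275−0.1067) = (-7.556)×(-0.09395) = 0.7099 mol/dm³.

0.710 mol/dm³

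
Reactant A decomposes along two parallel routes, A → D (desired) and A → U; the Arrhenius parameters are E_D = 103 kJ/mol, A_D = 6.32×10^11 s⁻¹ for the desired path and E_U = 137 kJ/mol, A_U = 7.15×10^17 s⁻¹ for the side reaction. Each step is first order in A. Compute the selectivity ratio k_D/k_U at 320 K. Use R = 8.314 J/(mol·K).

k_D/k_U = (A_D/A_U)·exp[−(E_D−E_U)/(RT)] = (A_D/A_U)·exp[(E_U−E_D)/(RT)].
(E_U−E_D)/(RT) = (137−103)×10³/(8.314×320) = 34000/2660 = 12.78.
k_D/k_U = (6.32×10^11/7.15×10^17)·exp(12.78) = 8.839×10^-7 × 3.549×10^5 = 0.314.
Since E_D < E_U, lowering the temperature improves selectivity toward D.

0.314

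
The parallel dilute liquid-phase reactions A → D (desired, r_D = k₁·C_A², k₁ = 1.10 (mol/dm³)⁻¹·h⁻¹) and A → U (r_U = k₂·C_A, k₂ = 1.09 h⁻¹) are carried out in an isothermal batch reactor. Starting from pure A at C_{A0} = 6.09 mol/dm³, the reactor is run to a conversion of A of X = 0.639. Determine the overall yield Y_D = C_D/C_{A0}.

C_A = C_{A0}(1−X) = 2.198 mol/dm³.
Along a PFR/batch, dC_U/dC_A = −r_U/(r_D+r_U) = −k₂/(k₂+k₁·C_A).
Integrating from C_{A0} to C_A: C_U = (1.09/1.10)·ln[(1.09+1.10·6.09)/(1.09+1.10·2.20)] = 0.9909·ln(7.789/3.508) = 0.7903 mol/dm³.
Then C_D = (C_{A0}−C_A) − C_U = 3.892 − 0.7903 = 3.101 mol/dm³.
Y_D = C_D/C_{A0} = 3.101/6.09 = 0.509.

0.509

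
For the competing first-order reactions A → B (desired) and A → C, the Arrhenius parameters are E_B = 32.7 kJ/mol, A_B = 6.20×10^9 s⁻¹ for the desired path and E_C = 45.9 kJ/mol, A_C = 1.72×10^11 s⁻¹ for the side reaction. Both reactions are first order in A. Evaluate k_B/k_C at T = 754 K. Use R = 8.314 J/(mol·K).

0.296

k_B/k_C = (A_B/A_C)·exp[−(E_B−E_C)/(RT)] = (A_B/A_C)·exp[(E_C−E_B)/(RT)].
(E_C−E_B)/(RT) = (45.9−32.7)×10³/(8.314×754) = 13200/6269 = 2.106.
k_B/k_C = (6.20×10^9/1.72×10^11)·exp(2.106) = 0.03605 × 8.213 = 0.296.
Since E_B < E_C, lowering the temperature improves selectivity toward B.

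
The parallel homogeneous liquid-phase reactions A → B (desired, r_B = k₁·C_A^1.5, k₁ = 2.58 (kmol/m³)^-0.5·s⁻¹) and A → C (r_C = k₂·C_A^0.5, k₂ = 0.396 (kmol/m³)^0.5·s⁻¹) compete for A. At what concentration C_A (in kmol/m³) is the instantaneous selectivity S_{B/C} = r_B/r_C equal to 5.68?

S_{B/C} = (k₁/k₂)·C_A ⇒ C_A = S·k₂/k₁.
= 5.68×0.396/2.58 = 0.872 kmol/m³.

0.872 kmol/m³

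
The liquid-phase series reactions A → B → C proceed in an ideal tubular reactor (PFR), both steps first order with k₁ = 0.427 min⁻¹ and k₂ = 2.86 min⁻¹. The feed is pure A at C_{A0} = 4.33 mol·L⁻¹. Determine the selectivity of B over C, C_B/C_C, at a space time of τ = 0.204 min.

For first-order series with pure A initially, C_B(τ) = k₁C_{A0}/(k₂−k₁)·(e^(−k₁τ) − e^(−k₂τ)).
e^(−k₁τ) = e^(−0.427×0.204) = e^(−0.08711) = 0.9166; e^(−k₂τ) = e^(−0.5834) = 0.5580.
C_B = 0.427×4.33/(2.86−0.427) × (0.9166−0.5580) = 0.7599×0.3586 = 0.2725 mol·L⁻¹.
C_A = C_{A0}e^(−k₁τ) = 3.969 mol·L⁻¹, so C_C = C_{A0}−C_A−C_B = 0.08870 mol·L⁻¹; C_B/C_C = 3.07.

3.07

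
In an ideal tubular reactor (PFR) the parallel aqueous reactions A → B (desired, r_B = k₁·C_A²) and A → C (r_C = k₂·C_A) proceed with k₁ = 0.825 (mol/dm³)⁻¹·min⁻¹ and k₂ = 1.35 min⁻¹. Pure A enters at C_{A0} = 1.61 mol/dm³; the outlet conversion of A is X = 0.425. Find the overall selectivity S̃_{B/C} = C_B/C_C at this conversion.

0.767

C_A = C_{A0}(1−X) = 0.9257 mol/dm³.
Along a PFR/batch, dC_C/dC_A = −r_C/(r_B+r_C) = −k₂/(k₂+k₁·C_A).
Integrating from C_{A0} to C_A: C_C = (1.35/0.825)·ln[(1.35+0.825·1.61)/(1.35+0.825·0.926)] = 1.636·ln(2.678/2.114) = 0.3873 mol/dm³.
Then C_B = (C_{A0}−C_A) − C_C = 0.6843 − 0.3873 = 0.2969 mol/dm³.
S̃_{B/C} = C_B/C_C = 0.2969/0.3873 = 0.767.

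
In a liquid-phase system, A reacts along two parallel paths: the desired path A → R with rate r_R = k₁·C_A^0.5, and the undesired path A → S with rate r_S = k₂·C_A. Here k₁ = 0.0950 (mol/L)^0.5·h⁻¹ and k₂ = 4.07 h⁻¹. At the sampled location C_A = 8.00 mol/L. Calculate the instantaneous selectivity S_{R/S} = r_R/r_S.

0.00825

S_{R/S} = r_R/r_S = (k₁·C_A^0.5)/(k₂·C_A) = (k₁/k₂)·C_A^-0.5.
= (0.0950×8.000^0.5) / (4.07×8.000) = 0.2687/32.56 = 0.00825.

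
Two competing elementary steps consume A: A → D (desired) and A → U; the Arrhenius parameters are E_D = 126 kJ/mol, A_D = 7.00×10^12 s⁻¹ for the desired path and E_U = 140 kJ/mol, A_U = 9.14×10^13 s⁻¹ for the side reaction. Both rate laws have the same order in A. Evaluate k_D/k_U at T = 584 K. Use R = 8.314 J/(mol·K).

k_D/k_U = (A_D/A_U)·exp[−(E_D−E_U)/(RT)] = (A_D/A_U)·exp[(E_U−E_D)/(RT)].
(E_U−E_D)/(RT) = (140−126)×10³/(8.314×584) = 14000/4855 = 2.883.
k_D/k_U = (7.00×10^12/9.14×10^13)·exp(2.883) = 0.07659 × 17.87 = 1.37.
Since E_D < E_U, lowering the temperature improves selectivity toward D.

1.37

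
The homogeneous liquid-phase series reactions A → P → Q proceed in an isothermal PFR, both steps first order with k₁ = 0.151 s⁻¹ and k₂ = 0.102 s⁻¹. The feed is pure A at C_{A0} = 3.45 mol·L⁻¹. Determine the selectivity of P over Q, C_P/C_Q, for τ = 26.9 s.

Solving the coupled first-order balances gives C_P(τ) = [k₁/(k₂−k₁)]·C_{A0}·(e^(−k₁τ) − e^(−k₂τ)).
e^(−k₁τ) = e^(−0.151×26.9) = e^(−4.062) = 0.01722; e^(−k₂τ) = e^(−2.744) = 0.06433.
C_P = 0.151×3.45/(0.102−0.151) × (0.01722−0.06433) = (-10.63)×(-0.04711) = 0.5008 mol·L⁻¹.
C_A = C_{A0}e^(−k₁τ) = 0.05940 mol·L⁻¹, so C_Q = C_{A0}−C_A−C_P = 2.890 mol·L⁻¹; C_P/C_Q = 0.173.

0.173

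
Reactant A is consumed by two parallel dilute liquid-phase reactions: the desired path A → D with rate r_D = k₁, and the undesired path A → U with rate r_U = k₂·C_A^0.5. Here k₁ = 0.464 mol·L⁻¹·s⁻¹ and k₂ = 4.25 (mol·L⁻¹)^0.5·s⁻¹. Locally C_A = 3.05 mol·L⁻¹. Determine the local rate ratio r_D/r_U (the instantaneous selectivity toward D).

S_{D/U} = r_D/r_U = (k₁)/(k₂·C_A^0.5) = (k₁/k₂)·C_A^-0.5.
= (0.464) / (4.25×3.050^0.5) = 0.4640/7.422 = 0.0625.
The undesired path is higher order in A, so low C_A (CSTR or dilute feed) favours D.

0.0625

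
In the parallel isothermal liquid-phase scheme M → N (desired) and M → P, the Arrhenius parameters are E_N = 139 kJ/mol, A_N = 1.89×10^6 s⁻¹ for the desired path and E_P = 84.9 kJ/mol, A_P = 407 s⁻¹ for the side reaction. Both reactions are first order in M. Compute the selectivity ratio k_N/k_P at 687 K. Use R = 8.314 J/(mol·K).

k_N/k_P = (A_N/A_P)·exp[−(E_N−E_P)/(RT)] = (A_N/A_P)·exp[(E_P−E_N)/(RT)].
(E_P−E_N)/(RT) = (84.9−139)×10³/(8.314×687) = -54100/5712 = -9.472.
k_N/k_P = (1.89×10^6/407)·exp(-9.472) = 4644 × 7.700×10^-5 = 0.358.

0.358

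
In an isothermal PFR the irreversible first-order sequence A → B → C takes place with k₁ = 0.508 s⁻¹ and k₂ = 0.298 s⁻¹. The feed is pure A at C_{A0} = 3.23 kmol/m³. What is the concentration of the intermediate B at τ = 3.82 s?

Solving the coupled first-order balances gives C_B(τ) = [k₁/(k₂−k₁)]·C_{A0}·(e^(−k₁τ) − e^(−k₂τ)).
e^(−k₁τ) = e^(−0.508×3.82) = e^(−1.941) = 0.1436; e^(−k₂τ) = e^(−1.138) = 0.3203.
C_B = 0.508×3.23/(0.298−0.508) × (0.1436−0.3203) = (-7.814)×(-0.1767) = 1.381 kmol/m³.

1.38 kmol/m³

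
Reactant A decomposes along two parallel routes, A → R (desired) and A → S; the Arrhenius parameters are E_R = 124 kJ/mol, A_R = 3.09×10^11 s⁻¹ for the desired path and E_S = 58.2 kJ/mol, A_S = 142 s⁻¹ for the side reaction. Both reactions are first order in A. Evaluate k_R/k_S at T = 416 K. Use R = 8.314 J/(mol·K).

k_R/k_S = (A_R/A_S)·exp[−(E_R−E_S)/(RT)] = (A_R/A_S)·exp[(E_S−E_R)/(RT)].
(E_S−E_R)/(RT) = (58.2−124)×10³/(8.314×416) = -65800/3459 = -19.02.
k_R/k_S = (3.09×10^11/142)·exp(-19.02) = 2.176×10^9 × 5.465×10^-9 = 11.9.

11.9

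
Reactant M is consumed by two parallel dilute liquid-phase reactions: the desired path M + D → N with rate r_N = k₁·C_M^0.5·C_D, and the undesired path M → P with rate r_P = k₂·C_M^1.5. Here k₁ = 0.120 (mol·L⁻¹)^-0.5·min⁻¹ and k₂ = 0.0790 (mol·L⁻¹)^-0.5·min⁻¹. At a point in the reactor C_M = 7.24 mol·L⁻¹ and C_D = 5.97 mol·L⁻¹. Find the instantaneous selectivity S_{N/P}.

1.25

S_{N/P} = r_N/r_P = (k₁·C_M^0.5·C_D)/(k₂·C_M^1.5) = (k₁/k₂)·C_M⁻¹·C_D.
= (0.120×7.240^0.5×5.970) / (0.0790×7.240^1.5) = 1.928/1.539 = 1.25.
The undesired path is higher order in M, so low C_M (CSTR or dilute feed) favours N.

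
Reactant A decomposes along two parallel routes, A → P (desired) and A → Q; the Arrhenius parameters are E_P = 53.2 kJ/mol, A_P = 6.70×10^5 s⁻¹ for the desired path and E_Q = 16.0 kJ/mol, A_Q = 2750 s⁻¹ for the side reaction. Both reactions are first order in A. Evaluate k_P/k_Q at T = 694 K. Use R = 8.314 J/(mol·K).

With equal orders, S_{P/Q} = k_P/k_Q = (A_P/A_Q)·exp[(E_Q−E_P)/(RT)].
(E_Q−E_P)/(RT) = (16.0−53.2)×10³/(8.314×694) = -37200/5770 = -6.447.
k_P/k_Q = (6.70×10^5/2750)·exp(-6.447) = 243.6 × 0.001585 = 0.386.

0.386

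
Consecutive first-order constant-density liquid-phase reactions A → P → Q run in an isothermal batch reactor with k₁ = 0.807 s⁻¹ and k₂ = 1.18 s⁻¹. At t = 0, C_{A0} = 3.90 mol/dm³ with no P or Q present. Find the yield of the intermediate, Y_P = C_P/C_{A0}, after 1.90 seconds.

The intermediate concentration in a first-order A→B→C sequence is C_P = k₁C_{A0}(e^(−k₁t) − e^(−k₂t))/(k₂−k₁).
e^(−k₁t) = e^(−0.807×1.90) = e^(−1.533) = 0.2158; e^(−k₂t) = e^(−2.242) = 0.1062.
C_P = 0.807×3.90/(1.18−0.807) × (0.2158−0.1062) = 8.438×0.1096 = 0.9246 mol/dm³.
Y_P = C_P/C_{A0} = 0.9246/3.90 = 0.237.

0.237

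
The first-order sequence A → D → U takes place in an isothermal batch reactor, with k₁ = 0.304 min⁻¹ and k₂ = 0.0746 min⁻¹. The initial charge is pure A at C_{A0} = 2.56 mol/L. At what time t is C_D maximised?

The intermediate peaks when r₁ = r₂, i.e. k₁e^(−k₁t) = k₂e^(−k₂t), giving t_opt = ln(k₂/k₁)/(k₂−k₁).
= ln(0.0746/0.304)/(0.0746−0.304) = ln(0.2454)/-0.2294 = -1.405/-0.2294 = 6.12 min.

6.12 min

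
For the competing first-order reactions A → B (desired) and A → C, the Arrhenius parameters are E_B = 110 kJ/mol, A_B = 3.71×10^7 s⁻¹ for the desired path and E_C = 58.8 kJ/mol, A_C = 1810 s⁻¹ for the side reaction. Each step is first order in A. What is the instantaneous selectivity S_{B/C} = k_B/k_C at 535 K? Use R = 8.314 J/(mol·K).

0.205

Since both paths have the same order in A, the concentration cancels and S_{B/C} = k_B/k_C = (A_B/A_C)·exp[(E_C−E_B)/(RT)].
(E_C−E_B)/(RT) = (58.8−110)×10³/(8.314×535) = -51200/4448 = -11.51.
k_B/k_C = (3.71×10^7/1810)·exp(-11.51) = 20497 × 1.002×10^-5 = 0.205.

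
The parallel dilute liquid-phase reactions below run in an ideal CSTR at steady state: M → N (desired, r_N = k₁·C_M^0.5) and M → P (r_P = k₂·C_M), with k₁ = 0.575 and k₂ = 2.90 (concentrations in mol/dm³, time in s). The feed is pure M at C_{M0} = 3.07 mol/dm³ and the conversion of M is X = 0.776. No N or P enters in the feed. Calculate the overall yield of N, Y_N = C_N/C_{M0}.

Exit C_M = C_{M0}(1−X) = 3.07×0.224 = 0.6877 mol/dm³.
In a CSTR the entire volume is at exit conditions, so r_N = 0.575×0.6877^0.5 = 0.4768 and r_P = 2.90×0.6877 = 1.994.
Fraction of consumed M going to N: r_N/(r_N+r_P) = 0.1930.
C_N = 0.1930·C_{M0}·X = 0.1930×3.07×0.776 = 0.460 mol/dm³; Y_N = C_N/C_{M0} = 0.150.

0.150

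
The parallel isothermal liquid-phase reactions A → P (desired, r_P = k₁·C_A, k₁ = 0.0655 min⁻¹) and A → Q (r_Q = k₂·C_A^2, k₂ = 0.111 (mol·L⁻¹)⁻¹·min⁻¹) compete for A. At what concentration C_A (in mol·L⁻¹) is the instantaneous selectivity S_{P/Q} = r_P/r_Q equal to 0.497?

S_{P/Q} = (k₁/k₂)·C_A⁻¹ ⇒ C_A = (S·k₂/k₁)^(-1).
= (0.497×0.111/0.0655)^(-1) = (0.8422)^(-1) = 1.19 mol·L⁻¹.

1.19 mol·L⁻¹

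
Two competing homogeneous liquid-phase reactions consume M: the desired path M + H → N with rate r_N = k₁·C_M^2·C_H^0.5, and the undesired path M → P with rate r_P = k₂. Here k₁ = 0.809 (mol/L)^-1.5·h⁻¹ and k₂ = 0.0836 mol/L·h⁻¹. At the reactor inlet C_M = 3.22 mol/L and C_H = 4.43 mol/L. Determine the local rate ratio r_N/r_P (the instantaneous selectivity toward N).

211

S_{N/P} = r_N/r_P = (k₁·C_M^2·C_H^0.5)/(k₂) = (k₁/k₂)·C_M^2·C_H^0.5.
= (0.809×3.220^2×4.430^0.5) / (0.0836) = 17.65/0.08360 = 211.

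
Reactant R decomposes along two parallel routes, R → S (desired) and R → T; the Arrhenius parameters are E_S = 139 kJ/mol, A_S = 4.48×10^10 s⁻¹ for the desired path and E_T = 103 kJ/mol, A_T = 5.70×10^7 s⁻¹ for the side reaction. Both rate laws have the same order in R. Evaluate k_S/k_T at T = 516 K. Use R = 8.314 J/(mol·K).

Since both paths have the same order in R, the concentration cancels and S_{S/T} = k_S/k_T = (A_S/A_T)·exp[(E_T−E_S)/(RT)].
(E_T−E_S)/(RT) = (103−139)×10³/(8.314×516) = -36000/4290 = -8.392.
k_S/k_T = (4.48×10^10/5.70×10^7)·exp(-8.392) = 786.0 × 2.268×10^-4 = 0.178.
Since E_S > E_T, raising the temperature improves selectivity toward S.

0.178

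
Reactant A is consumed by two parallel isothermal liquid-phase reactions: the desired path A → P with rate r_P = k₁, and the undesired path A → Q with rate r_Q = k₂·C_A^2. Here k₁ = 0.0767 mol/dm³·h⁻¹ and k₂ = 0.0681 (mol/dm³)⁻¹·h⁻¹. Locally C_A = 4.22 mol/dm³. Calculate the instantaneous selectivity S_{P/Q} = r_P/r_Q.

S_{P/Q} = r_P/r_Q = (k₁)/(k₂·C_A^2) = (k₁/k₂)·C_A^-2.
= (0.0767) / (0.0681×4.220^2) = 0.07670/1.213 = 0.0632.

0.0632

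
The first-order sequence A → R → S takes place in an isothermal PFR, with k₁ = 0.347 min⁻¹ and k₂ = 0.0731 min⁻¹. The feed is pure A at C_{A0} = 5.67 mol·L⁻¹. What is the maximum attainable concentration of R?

3.74 mol·L⁻¹

For a first-order series the maximum intermediate yield is C_{R,max}/C_{A0} = (k₁/k₂)^[k₂/(k₂−k₁)].
= (0.347/0.0731)^(0.0731/(0.0731−0.347)) = (4.747)^(-0.2669) = 0.6599.
C_{R,max} = 0.6599×5.67 = 3.74 mol·L⁻¹.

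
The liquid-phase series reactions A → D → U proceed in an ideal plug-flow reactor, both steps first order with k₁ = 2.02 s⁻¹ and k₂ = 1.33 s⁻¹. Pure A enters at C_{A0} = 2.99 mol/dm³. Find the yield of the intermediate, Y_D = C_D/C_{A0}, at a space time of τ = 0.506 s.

The intermediate concentration in a first-order A→B→C sequence is C_D = k₁C_{A0}(e^(−k₁τ) − e^(−k₂τ))/(k₂−k₁).
e^(−k₁τ) = e^(−2.02×0.506) = e^(−1.022) = 0.3598; e^(−k₂τ) = e^(−0.6730) = 0.5102.
C_D = 2.02×2.99/(1.33−2.02) × (0.3598−0.5102) = (-8.753)×(-0.1504) = 1.316 mol/dm³.
Y_D = C_D/C_{A0} = 1.316/2.99 = 0.440.

0.440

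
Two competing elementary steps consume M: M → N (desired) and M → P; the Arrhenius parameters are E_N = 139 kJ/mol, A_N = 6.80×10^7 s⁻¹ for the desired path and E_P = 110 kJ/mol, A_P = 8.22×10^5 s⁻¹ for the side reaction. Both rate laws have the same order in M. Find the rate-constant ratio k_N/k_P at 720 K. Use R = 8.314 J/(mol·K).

0.651

k_N/k_P = (A_N/A_P)·exp[−(E_N−E_P)/(RT)] = (A_N/A_P)·exp[(E_P−E_N)/(RT)].
(E_P−E_N)/(RT) = (110−139)×10³/(8.314×720) = -29000/5986 = -4.845.
k_N/k_P = (6.80×10^7/8.22×10^5)·exp(-4.845) = 82.73 × 0.007871 = 0.651.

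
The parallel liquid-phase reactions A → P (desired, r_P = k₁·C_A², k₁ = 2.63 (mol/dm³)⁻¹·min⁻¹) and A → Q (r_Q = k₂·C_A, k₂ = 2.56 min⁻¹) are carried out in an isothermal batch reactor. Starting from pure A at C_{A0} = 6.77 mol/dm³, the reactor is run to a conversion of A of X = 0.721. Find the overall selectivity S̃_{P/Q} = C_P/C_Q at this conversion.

4.04

C_A = C_{A0}(1−X) = 1.889 mol/dm³.
Along a PFR/batch, dC_Q/dC_A = −r_Q/(r_P+r_Q) = −k₂/(k₂+k₁·C_A).
Integrating from C_{A0} to C_A: C_Q = (2.56/2.63)·ln[(2.56+2.63·6.77)/(2.56+2.63·1.89)] = 0.9734·ln(20.37/7.528) = 0.9688 mol/dm³.
Then C_P = (C_{A0}−C_A) − C_Q = 4.881 − 0.9688 = 3.912 mol/dm³.
S̃_{P/Q} = C_P/C_Q = 3.912/0.9688 = 4.04.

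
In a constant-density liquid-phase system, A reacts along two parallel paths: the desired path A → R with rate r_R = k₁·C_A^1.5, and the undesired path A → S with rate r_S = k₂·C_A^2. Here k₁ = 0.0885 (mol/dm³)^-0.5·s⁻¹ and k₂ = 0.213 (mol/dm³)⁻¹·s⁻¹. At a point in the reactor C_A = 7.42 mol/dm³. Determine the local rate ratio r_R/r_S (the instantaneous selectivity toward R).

S_{R/S} = r_R/r_S = (k₁·C_A^1.5)/(k₂·C_A^2) = (k₁/k₂)·C_A^-0.5.
= (0.0885×7.420^1.5) / (0.213×7.420^2) = 1.789/11.73 = 0.153.

0.153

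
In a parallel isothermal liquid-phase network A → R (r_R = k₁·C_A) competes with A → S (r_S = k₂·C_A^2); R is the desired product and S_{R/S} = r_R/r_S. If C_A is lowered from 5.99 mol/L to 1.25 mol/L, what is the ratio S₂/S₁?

4.79

S_{R/S} = (k₁/k₂)·C_A⁻¹, so S₂/S₁ = (C_{A,2}/C_{A,1})⁻¹.
= 5.99/1.25 = 4.79.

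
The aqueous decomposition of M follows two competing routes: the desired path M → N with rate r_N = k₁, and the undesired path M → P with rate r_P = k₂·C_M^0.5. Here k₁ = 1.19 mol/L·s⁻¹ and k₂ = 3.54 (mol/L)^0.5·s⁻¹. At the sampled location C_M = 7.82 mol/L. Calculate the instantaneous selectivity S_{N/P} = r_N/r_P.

S_{N/P} = r_N/r_P = (k₁)/(k₂·C_M^0.5) = (k₁/k₂)·C_M^-0.5.
= (1.19) / (3.54×7.820^0.5) = 1.190/9.899 = 0.120.
The undesired path is higher order in M, so low C_M (CSTR or dilute feed) favours N.

0.120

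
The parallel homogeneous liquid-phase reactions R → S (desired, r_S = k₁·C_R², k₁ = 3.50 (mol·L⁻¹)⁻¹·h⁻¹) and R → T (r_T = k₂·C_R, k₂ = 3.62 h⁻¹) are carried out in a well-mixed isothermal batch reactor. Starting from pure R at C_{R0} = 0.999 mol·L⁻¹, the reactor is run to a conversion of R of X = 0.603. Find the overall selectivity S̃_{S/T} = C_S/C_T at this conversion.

0.658

C_R = C_{R0}(1−X) = 0.3966 mol·L⁻¹.
Along a PFR/batch, dC_T/dC_R = −r_T/(r_S+r_T) = −k₂/(k₂+k₁·C_R).
Integrating from C_{R0} to C_R: C_T = (3.62/3.50)·ln[(3.62+3.50·0.999)/(3.62+3.50·0.397)] = 1.034·ln(7.117/5.008) = 0.3634 mol·L⁻¹.
Then C_S = (C_{R0}−C_R) − C_T = 0.6024 − 0.3634 = 0.2390 mol·L⁻¹.
S̃_{S/T} = C_S/C_T = 0.2390/0.3634 = 0.658.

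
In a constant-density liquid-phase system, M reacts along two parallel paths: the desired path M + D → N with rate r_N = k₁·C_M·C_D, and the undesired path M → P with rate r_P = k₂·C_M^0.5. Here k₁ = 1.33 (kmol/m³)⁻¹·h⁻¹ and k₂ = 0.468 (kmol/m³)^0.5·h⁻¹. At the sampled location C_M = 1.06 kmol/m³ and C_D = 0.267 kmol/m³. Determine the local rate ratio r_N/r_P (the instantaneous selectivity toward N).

S_{N/P} = r_N/r_P = (k₁·C_M·C_D)/(k₂·C_M^0.5) = (k₁/k₂)·C_M^0.5·C_D.
= (1.33×1.060×0.2670) / (0.468×1.060^0.5) = 0.3764/0.4818 = 0.781.
Since the desired path is higher order in M, keeping C_M high (PFR or concentrated feed) favours N.

0.781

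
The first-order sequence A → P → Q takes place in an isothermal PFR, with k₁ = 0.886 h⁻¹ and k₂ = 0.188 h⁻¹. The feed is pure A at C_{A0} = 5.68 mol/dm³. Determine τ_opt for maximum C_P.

2.22 h

Setting dC_P/dτ = 0 gives τ_opt = ln(k₂/k₁)/(k₂−k₁).
= ln(0.188/0.886)/(0.188−0.886) = ln(0.2122)/-0.6980 = -1.550/-0.6980 = 2.22 h.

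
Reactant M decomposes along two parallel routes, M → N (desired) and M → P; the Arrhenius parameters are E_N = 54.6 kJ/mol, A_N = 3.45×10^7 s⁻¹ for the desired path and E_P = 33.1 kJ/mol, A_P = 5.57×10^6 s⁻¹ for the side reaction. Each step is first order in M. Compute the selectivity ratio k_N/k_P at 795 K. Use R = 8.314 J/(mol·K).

0.239

Since both paths have the same order in M, the concentration cancels and S_{N/P} = k_N/k_P = (A_N/A_P)·exp[(E_P−E_N)/(RT)].
(E_P−E_N)/(RT) = (33.1−54.6)×10³/(8.314×795) = -21500/6610 = -3.253.
k_N/k_P = (3.45×10^7/5.57×10^6)·exp(-3.253) = 6.194 × 0.03866 = 0.239.
Since E_N > E_P, raising the temperature improves selectivity toward N.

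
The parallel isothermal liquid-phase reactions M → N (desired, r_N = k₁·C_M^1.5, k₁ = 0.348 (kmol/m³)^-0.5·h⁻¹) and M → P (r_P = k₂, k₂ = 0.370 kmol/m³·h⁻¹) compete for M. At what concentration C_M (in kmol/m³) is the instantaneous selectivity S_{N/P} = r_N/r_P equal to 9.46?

S_{N/P} = (k₁/k₂)·C_M^1.5 ⇒ C_M = (S·k₂/k₁)^(1/1.5).
= (9.46×0.370/0.348)^(0.6667) = (10.06)^(0.6667) = 4.66 kmol/m³.

4.66 kmol/m³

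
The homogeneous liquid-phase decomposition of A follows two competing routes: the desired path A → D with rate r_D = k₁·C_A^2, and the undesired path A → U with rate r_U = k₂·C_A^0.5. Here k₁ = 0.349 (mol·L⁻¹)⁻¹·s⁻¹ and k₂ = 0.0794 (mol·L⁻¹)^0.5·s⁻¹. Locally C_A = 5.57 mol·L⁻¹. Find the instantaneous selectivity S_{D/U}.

S_{D/U} = r_D/r_U = (k₁·C_A^2)/(k₂·C_A^0.5) = (k₁/k₂)·C_A^1.5.
= (0.349×5.570^2) / (0.0794×5.570^0.5) = 10.83/0.1874 = 57.8.

57.8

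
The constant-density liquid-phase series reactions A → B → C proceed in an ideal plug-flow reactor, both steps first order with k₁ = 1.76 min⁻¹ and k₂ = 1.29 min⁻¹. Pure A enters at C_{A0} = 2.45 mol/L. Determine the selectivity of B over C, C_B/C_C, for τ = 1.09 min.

0.758

For first-order series with pure A initially, C_B(τ) = k₁C_{A0}/(k₂−k₁)·(e^(−k₁τ) − e^(−k₂τ)).
e^(−k₁τ) = e^(−1.76×1.09) = e^(−1.918) = 0.1468; e^(−k₂τ) = e^(−1.406) = 0.2451.
C_B = 1.76×2.45/(1.29−1.76) × (0.1468−0.2451) = (-9.174)×(-0.09826) = 0.9014 mol/L.
C_A = C_{A0}e^(−k₁τ) = 0.3598 mol/L, so C_C = C_{A0}−C_A−C_B = 1.189 mol/L; C_B/C_C = 0.758.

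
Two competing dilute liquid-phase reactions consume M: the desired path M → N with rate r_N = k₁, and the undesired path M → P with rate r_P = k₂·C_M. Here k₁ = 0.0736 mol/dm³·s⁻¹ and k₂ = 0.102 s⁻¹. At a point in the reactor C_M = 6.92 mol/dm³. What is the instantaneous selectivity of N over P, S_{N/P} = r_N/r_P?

0.104

S_{N/P} = r_N/r_P = (k₁)/(k₂·C_M) = (k₁/k₂)·C_M⁻¹.
= (0.0736) / (0.102×6.920) = 0.07360/0.7058 = 0.104.
The undesired path is higher order in M, so low C_M (CSTR or dilute feed) favours N.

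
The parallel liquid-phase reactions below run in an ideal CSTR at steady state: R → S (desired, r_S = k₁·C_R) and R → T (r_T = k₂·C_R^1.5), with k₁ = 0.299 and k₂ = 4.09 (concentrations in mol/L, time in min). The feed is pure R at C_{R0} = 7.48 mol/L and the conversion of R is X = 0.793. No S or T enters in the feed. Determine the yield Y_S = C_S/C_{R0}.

Exit C_R = C_{R0}(1−X) = 7.48×0.207 = 1.548 mol/L.
Rates in a CSTR are evaluated at the outlet concentration: r_S = 0.299×1.548 = 0.4630, r_T = 4.09×1.548^1.5 = 7.880.
Fraction of consumed R going to S: r_S/(r_S+r_T) = 0.05549.
C_S = 0.05549·C_{R0}·X = 0.05549×7.48×0.793 = 0.329 mol/L; Y_S = C_S/C_{R0} = 0.0440.

0.0440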